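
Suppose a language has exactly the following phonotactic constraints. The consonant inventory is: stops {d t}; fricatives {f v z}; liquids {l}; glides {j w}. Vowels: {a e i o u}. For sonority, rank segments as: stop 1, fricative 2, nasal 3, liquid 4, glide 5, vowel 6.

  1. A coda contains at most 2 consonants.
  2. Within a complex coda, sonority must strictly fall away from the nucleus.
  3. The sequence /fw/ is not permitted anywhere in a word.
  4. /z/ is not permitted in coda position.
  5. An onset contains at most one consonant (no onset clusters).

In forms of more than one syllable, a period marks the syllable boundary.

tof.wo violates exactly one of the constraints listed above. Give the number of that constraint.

tof.wo: contains banned sequence /fw/.
This is a violation of constraint 3: "The sequence /fw/ is not permitted anywhere in a word."
The remaining constraints (1, 2, 4, 5) are satisfied.

3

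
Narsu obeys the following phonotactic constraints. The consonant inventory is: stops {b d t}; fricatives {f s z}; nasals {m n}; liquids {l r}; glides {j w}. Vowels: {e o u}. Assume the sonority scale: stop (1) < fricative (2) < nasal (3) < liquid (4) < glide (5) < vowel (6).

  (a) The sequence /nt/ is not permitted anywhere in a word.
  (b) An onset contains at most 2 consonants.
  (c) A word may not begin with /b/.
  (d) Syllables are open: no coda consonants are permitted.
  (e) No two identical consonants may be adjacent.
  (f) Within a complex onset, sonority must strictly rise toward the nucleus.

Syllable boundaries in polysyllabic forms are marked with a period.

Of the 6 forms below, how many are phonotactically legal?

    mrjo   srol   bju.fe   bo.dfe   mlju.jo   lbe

mrjo — violates constraint (b): syllable 1 onset /mrj/ has 3 consonants (> 2) → phonotactically illegal
srol — violates constraint (d): syllable 1 coda /l/ has 1 consonant (> 0) → phonotactically illegal
bju.fe — violates constraint (c): word begins with /b/ → phonotactically illegal
bo.dfe — violates constraint (c): word begins with /b/ → phonotactically illegal
mlju.jo — violates constraint (b): syllable 1 onset /mlj/ has 3 consonants (> 2) → phonotactically illegal
lbe — violates constraint (f): syllable 1 onset /lb/: /l/ (liquid, 4) → /b/ (stop, 1) does not rise → phonotactically illegal
No form is phonotactically legal → 0.

0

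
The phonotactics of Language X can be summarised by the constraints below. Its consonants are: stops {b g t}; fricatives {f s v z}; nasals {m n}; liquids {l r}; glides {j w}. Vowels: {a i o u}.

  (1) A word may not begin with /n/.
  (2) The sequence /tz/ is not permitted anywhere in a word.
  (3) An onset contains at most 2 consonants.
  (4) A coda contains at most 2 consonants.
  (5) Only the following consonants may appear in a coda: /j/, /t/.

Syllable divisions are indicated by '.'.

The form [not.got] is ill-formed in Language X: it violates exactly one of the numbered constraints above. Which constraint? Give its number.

1

[not.got]: word begins with /n/.
This is a violation of constraint 1: "A word may not begin with /n/."
The remaining constraints (2, 3, 4, 5) are satisfied.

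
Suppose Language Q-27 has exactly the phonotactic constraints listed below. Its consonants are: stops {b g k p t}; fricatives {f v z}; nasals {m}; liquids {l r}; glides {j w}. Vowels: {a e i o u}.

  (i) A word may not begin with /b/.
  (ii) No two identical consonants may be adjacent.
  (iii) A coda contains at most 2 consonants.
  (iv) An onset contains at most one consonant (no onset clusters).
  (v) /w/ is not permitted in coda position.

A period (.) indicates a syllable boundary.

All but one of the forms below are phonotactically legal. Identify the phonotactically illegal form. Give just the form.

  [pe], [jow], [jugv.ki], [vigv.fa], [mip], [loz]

[pe] — σ1 onset /p/, coda /∅/ ok → phonotactically legal
[jow] — violates constraint (v): syllable 1 coda contains /w/ → phonotactically illegal
[jugv.ki] — σ1 onset /j/, coda /gv/ (2C) ok; σ2 onset /k/, coda /∅/ ok → phonotactically legal
[vigv.fa] — σ1 onset /v/, coda /gv/ (2C) ok; σ2 onset /f/, coda /∅/ ok → phonotactically legal
[mip] — σ1 onset /m/, coda /p/ ok → phonotactically legal
[loz] — σ1 onset /l/, coda /z/ ok → phonotactically legal

[jow]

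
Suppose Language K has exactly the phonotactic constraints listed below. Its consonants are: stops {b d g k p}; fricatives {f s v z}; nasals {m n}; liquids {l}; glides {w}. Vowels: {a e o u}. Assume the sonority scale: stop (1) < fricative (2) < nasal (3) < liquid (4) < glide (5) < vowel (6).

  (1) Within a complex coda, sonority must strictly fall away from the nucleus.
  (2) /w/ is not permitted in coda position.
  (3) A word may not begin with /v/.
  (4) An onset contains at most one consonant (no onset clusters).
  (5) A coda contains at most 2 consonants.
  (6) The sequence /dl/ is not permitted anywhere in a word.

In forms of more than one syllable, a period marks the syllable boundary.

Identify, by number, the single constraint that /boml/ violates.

1

/boml/: syllable 1 coda /ml/: /m/ (nasal, 3) → /l/ (liquid, 4) does not fall.
This is a violation of constraint 1: "Within a complex coda, sonority must strictly fall away from the nucleus."
The remaining constraints (2, 3, 4, 5, 6) are satisfied.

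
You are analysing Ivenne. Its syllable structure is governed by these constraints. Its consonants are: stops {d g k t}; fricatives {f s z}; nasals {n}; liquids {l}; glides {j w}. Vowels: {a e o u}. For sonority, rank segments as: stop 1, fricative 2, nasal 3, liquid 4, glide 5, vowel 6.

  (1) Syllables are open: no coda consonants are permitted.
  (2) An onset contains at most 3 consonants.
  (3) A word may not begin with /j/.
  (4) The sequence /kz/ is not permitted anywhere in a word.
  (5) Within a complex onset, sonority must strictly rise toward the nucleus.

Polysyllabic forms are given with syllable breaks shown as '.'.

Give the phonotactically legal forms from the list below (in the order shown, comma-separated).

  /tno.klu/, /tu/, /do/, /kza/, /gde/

/tno.klu/ — σ1 onset /tn/ (1→3 rises), coda /∅/ ok; σ2 onset /kl/ (1→4 rises), coda /∅/ ok → phonotactically legal
/tu/ — σ1 onset /t/, coda /∅/ ok → phonotactically legal
/do/ — σ1 onset /d/, coda /∅/ ok → phonotactically legal
/kza/ — violates constraint 4: contains banned sequence /kz/ → phonotactically illegal
/gde/ — violates constraint 5: syllable 1 onset /gd/: /g/ (stop, 1) → /d/ (stop, 1) does not rise → phonotactically illegal

/tno.klu/, /tu/, /do/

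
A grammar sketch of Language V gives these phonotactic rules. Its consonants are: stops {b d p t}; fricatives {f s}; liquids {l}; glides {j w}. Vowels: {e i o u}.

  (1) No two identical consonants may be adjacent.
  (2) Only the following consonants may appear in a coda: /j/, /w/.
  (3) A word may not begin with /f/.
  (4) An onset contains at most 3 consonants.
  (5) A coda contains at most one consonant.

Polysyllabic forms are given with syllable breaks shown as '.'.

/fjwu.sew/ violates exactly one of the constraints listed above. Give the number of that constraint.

3

/fjwu.sew/: word begins with /f/.
This is a violation of constraint 3: "A word may not begin with /f/."
The remaining constraints (1, 2, 4, 5) are satisfied.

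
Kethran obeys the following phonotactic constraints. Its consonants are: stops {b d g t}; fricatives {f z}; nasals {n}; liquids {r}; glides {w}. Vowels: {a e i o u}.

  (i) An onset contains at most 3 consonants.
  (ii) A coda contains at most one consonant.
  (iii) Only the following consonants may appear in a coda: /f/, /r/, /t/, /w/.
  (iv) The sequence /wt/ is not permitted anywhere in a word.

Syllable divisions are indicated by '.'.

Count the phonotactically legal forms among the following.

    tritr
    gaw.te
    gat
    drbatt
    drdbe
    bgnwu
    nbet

tritr — violates constraint (ii): syllable 1 coda /tr/ has 2 consonants (> 1) → phonotactically illegal
gaw.te — violates constraint (iv): contains banned sequence /wt/ → phonotactically illegal
gat — σ1 onset /g/, coda /t/ ok → phonotactically legal
drbatt — violates constraint (ii): syllable 1 coda /tt/ has 2 consonants (> 1) → phonotactically illegal
drdbe — violates constraint (i): syllable 1 onset /drdb/ has 4 consonants (> 3) → phonotactically illegal
bgnwu — violates constraint (i): syllable 1 onset /bgnw/ has 4 consonants (> 3) → phonotactically illegal
nbet — σ1 onset /nb/ (2C), coda /t/ ok → phonotactically legal
Phonotactically legal: gat, nbet → 2.

2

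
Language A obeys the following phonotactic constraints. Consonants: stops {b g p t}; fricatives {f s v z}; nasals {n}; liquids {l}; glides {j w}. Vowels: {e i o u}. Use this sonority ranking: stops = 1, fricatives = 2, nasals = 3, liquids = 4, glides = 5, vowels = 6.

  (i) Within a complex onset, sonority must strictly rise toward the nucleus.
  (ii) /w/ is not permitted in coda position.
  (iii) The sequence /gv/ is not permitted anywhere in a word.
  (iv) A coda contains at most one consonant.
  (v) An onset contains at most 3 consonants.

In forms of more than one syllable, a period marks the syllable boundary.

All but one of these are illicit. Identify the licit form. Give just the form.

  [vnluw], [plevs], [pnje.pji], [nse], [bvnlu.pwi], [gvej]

[vnluw] — violates constraint (ii): syllable 1 coda contains /w/ → illicit
[plevs] — violates constraint (iv): syllable 1 coda /vs/ has 2 consonants (> 1) → illicit
[pnje.pji] — σ1 onset /pnj/ (1→3→5 rises), coda /∅/ ok; σ2 onset /pj/ (1→5 rises), coda /∅/ ok → licit
[nse] — violates constraint (i): syllable 1 onset /ns/: /n/ (nasal, 3) → /s/ (fricative, 2) does not rise → illicit
[bvnlu.pwi] — violates constraint (v): syllable 1 onset /bvnl/ has 4 consonants (> 3) → illicit
[gvej] — violates constraint (iii): contains banned sequence /gv/ → illicit

[pnje.pji]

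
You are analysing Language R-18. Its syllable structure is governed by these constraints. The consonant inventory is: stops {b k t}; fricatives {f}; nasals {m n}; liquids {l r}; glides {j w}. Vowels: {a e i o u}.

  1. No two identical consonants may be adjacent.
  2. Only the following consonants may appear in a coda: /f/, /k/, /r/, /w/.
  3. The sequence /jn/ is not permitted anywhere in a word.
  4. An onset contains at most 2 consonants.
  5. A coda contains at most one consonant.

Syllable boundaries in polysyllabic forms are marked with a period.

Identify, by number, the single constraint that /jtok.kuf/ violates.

1

/jtok.kuf/: adjacent identical consonants /kk/.
This is a violation of constraint 1: "No two identical consonants may be adjacent."
The remaining constraints (2, 3, 4, 5) are satisfied.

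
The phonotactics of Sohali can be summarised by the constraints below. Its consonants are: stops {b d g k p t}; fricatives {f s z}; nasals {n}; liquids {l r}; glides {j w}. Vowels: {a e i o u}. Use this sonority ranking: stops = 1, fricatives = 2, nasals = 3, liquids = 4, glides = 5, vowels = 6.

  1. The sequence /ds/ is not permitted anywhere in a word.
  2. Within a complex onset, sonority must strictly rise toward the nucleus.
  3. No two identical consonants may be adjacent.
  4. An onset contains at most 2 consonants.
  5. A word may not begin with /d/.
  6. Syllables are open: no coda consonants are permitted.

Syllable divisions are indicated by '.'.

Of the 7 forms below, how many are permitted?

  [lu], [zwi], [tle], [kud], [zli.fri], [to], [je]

[lu] — σ1 onset /l/, coda /∅/ ok → permitted
[zwi] — σ1 onset /zw/ (2→5 rises), coda /∅/ ok → permitted
[tle] — σ1 onset /tl/ (1→4 rises), coda /∅/ ok → permitted
[kud] — violates constraint 6: syllable 1 coda /d/ has 1 consonant (> 0) → not permitted
[zli.fri] — σ1 onset /zl/ (2→4 rises), coda /∅/ ok; σ2 onset /fr/ (2→4 rises), coda /∅/ ok → permitted
[to] — σ1 onset /t/, coda /∅/ ok → permitted
[je] — σ1 onset /j/, coda /∅/ ok → permitted
Permitted: [lu], [zwi], [tle], [zli.fri], [to], [je] → 6.

6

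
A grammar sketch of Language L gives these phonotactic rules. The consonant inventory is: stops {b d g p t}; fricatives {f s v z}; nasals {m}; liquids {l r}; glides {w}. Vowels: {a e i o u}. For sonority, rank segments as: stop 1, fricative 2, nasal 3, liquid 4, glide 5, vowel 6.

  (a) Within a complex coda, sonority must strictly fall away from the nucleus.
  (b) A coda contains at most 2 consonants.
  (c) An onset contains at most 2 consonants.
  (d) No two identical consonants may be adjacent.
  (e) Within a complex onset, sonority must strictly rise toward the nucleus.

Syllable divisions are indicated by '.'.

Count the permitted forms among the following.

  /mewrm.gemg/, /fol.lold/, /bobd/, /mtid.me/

0

/mewrm.gemg/ — violates constraint (b): syllable 1 coda /wrm/ has 3 consonants (> 2) → not permitted
/fol.lold/ — violates constraint (d): adjacent identical consonants /ll/ → not permitted
/bobd/ — violates constraint (a): syllable 1 coda /bd/: /b/ (stop, 1) → /d/ (stop, 1) does not fall → not permitted
/mtid.me/ — violates constraint (e): syllable 1 onset /mt/: /m/ (nasal, 3) → /t/ (stop, 1) does not rise → not permitted
No form is permitted → 0.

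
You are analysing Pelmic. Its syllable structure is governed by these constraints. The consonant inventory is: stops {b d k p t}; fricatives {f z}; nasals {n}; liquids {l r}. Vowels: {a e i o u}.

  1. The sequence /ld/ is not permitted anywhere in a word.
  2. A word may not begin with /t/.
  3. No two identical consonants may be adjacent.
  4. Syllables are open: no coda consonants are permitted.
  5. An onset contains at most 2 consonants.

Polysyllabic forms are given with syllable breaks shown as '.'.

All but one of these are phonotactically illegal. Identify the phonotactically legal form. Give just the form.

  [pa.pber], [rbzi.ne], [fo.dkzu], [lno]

[lno]

[pa.pber] — violates constraint 4: syllable 2 coda /r/ has 1 consonant (> 0) → phonotactically illegal
[rbzi.ne] — violates constraint 5: syllable 1 onset /rbz/ has 3 consonants (> 2) → phonotactically illegal
[fo.dkzu] — violates constraint 5: syllable 2 onset /dkz/ has 3 consonants (> 2) → phonotactically illegal
[lno] — σ1 onset /ln/ (2C), coda /∅/ ok → phonotactically legal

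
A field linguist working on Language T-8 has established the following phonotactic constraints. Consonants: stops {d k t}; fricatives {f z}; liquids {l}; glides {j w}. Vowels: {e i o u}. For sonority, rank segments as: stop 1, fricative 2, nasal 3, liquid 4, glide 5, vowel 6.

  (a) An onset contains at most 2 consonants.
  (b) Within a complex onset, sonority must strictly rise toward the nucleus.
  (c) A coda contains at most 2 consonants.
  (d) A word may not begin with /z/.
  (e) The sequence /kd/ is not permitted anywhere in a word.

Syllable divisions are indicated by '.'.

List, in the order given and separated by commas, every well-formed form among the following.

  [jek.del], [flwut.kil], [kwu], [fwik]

[kwu], [fwik]

[jek.del] — violates constraint (e): contains banned sequence /kd/ → ill-formed
[flwut.kil] — violates constraint (a): syllable 1 onset /flw/ has 3 consonants (> 2) → ill-formed
[kwu] — σ1 onset /kw/ (1→5 rises), coda /∅/ ok → well-formed
[fwik] — σ1 onset /fw/ (2→5 rises), coda /k/ ok → well-formed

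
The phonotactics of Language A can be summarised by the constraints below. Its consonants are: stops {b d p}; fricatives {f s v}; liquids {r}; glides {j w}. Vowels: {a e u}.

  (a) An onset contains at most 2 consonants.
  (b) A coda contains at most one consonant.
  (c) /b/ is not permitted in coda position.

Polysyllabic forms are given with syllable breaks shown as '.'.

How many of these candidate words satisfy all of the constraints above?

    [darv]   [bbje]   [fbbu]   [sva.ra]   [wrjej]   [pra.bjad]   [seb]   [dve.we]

[darv] — violates constraint (b): syllable 1 coda /rv/ has 2 consonants (> 1) → phonotactically illegal
[bbje] — violates constraint (a): syllable 1 onset /bbj/ has 3 consonants (> 2) → phonotactically illegal
[fbbu] — violates constraint (a): syllable 1 onset /fbb/ has 3 consonants (> 2) → phonotactically illegal
[sva.ra] — σ1 onset /sv/ (2C), coda /∅/ ok; σ2 onset /r/, coda /∅/ ok → phonotactically legal
[wrjej] — violates constraint (a): syllable 1 onset /wrj/ has 3 consonants (> 2) → phonotactically illegal
[pra.bjad] — σ1 onset /pr/ (2C), coda /∅/ ok; σ2 onset /bj/ (2C), coda /d/ ok → phonotactically legal
[seb] — violates constraint (c): syllable 1 coda contains /b/ → phonotactically illegal
[dve.we] — σ1 onset /dv/ (2C), coda /∅/ ok; σ2 onset /w/, coda /∅/ ok → phonotactically legal
Phonotactically legal: [sva.ra], [pra.bjad], [dve.we] → 3.

3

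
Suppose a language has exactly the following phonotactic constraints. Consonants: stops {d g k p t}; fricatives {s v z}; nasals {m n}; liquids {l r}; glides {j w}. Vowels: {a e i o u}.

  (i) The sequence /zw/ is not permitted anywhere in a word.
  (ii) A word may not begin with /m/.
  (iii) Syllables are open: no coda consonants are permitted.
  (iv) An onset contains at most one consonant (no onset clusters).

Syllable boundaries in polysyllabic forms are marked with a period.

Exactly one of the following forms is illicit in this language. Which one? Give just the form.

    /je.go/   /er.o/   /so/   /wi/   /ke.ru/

/je.go/ — σ1 onset /j/, coda /∅/ ok; σ2 onset /g/, coda /∅/ ok → licit
/er.o/ — violates constraint (iii): syllable 1 coda /r/ has 1 consonant (> 0) → illicit
/so/ — σ1 onset /s/, coda /∅/ ok → licit
/wi/ — σ1 onset /w/, coda /∅/ ok → licit
/ke.ru/ — σ1 onset /k/, coda /∅/ ok; σ2 onset /r/, coda /∅/ ok → licit

/er.o/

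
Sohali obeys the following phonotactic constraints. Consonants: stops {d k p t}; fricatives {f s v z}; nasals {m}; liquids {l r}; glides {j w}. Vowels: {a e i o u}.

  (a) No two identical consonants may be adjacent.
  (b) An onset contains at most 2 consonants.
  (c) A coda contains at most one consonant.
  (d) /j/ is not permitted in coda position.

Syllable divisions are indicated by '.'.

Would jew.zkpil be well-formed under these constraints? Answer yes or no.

no

jew.zkpil — violates constraint (b): syllable 2 onset /zkp/ has 3 consonants (> 2) → ill-formed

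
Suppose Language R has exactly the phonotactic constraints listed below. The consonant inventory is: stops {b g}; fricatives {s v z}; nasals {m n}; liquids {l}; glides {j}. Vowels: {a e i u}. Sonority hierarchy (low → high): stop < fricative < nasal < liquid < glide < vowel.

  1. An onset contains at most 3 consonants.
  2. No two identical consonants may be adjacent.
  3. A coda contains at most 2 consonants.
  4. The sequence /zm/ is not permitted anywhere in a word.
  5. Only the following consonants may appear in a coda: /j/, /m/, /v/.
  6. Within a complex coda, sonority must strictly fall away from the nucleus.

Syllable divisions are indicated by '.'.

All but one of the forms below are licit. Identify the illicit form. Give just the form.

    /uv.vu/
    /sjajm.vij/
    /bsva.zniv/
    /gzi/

/uv.vu/ — violates constraint 2: adjacent identical consonants /vv/ → illicit
/sjajm.vij/ — σ1 onset /sj/ (2C), coda /jm/ (5→3 falls) ok; σ2 onset /v/, coda /j/ ok → licit
/bsva.zniv/ — σ1 onset /bsv/ (3C), coda /∅/ ok; σ2 onset /zn/ (2C), coda /v/ ok → licit
/gzi/ — σ1 onset /gz/ (2C), coda /∅/ ok → licit

/uv.vu/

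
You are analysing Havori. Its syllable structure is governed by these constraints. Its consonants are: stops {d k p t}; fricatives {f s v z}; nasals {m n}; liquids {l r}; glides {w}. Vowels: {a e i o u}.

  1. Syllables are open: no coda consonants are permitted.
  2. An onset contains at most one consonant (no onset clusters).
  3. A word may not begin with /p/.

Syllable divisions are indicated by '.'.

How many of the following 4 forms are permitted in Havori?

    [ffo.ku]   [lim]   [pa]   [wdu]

0

[ffo.ku] — violates constraint 2: syllable 1 onset /ff/ has 2 consonants (> 1) → not permitted
[lim] — violates constraint 1: syllable 1 coda /m/ has 1 consonant (> 0) → not permitted
[pa] — violates constraint 3: word begins with /p/ → not permitted
[wdu] — violates constraint 2: syllable 1 onset /wd/ has 2 consonants (> 1) → not permitted
No form is permitted → 0.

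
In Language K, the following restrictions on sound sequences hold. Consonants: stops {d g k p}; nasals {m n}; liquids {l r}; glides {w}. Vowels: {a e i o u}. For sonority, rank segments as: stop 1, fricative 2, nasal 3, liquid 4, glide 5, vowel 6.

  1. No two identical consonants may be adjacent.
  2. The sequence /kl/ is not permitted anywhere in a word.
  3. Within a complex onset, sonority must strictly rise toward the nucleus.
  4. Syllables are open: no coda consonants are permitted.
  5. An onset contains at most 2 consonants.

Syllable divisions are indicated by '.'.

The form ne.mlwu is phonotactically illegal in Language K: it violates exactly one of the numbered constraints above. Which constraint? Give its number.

ne.mlwu: syllable 2 onset /mlw/ has 3 consonants (> 2).
This is a violation of constraint 5: "An onset contains at most 2 consonants."
The remaining constraints (1, 2, 3, 4) are satisfied.

5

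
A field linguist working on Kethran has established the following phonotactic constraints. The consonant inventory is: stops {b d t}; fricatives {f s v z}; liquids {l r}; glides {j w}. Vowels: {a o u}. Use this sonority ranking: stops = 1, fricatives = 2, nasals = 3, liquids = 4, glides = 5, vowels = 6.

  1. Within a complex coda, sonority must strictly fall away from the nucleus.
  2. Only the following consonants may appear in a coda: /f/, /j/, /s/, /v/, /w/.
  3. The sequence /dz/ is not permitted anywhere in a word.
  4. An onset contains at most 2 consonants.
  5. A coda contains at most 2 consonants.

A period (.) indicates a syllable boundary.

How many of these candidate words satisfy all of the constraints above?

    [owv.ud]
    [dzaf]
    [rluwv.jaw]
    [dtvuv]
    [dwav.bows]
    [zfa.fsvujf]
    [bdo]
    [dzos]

[owv.ud] — violates constraint 2: syllable 2 coda contains /d/, which is not a licensed coda consonant → phonotactically illegal
[dzaf] — violates constraint 3: contains banned sequence /dz/ → phonotactically illegal
[rluwv.jaw] — σ1 onset /rl/ (2C), coda /wv/ (5→2 falls) ok; σ2 onset /j/, coda /w/ ok → phonotactically legal
[dtvuv] — violates constraint 4: syllable 1 onset /dtv/ has 3 consonants (> 2) → phonotactically illegal
[dwav.bows] — σ1 onset /dw/ (2C), coda /v/ ok; σ2 onset /b/, coda /ws/ (5→2 falls) ok → phonotactically legal
[zfa.fsvujf] — violates constraint 4: syllable 2 onset /fsv/ has 3 consonants (> 2) → phonotactically illegal
[bdo] — σ1 onset /bd/ (2C), coda /∅/ ok → phonotactically legal
[dzos] — violates constraint 3: contains banned sequence /dz/ → phonotactically illegal
Phonotactically legal: [rluwv.jaw], [dwav.bows], [bdo] → 3.

3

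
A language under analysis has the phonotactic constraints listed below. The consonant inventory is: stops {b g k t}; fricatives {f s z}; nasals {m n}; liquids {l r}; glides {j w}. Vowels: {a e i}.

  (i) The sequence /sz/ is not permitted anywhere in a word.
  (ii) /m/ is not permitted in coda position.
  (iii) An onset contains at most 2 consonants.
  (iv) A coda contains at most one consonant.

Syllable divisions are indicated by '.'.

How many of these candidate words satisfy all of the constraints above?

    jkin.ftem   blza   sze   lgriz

jkin.ftem — violates constraint (ii): syllable 2 coda contains /m/ → not permitted
blza — violates constraint (iii): syllable 1 onset /blz/ has 3 consonants (> 2) → not permitted
sze — violates constraint (i): contains banned sequence /sz/ → not permitted
lgriz — violates constraint (iii): syllable 1 onset /lgr/ has 3 consonants (> 2) → not permitted
No form is permitted → 0.

0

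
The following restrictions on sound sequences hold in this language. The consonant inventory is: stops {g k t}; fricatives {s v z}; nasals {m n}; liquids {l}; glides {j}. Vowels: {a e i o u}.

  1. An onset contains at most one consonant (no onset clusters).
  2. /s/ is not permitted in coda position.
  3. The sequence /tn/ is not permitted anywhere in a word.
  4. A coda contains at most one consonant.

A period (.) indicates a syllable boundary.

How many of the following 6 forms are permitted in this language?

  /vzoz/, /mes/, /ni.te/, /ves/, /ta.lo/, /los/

/vzoz/ — violates constraint 1: syllable 1 onset /vz/ has 2 consonants (> 1) → not permitted
/mes/ — violates constraint 2: syllable 1 coda contains /s/ → not permitted
/ni.te/ — σ1 onset /n/, coda /∅/ ok; σ2 onset /t/, coda /∅/ ok → permitted
/ves/ — violates constraint 2: syllable 1 coda contains /s/ → not permitted
/ta.lo/ — σ1 onset /t/, coda /∅/ ok; σ2 onset /l/, coda /∅/ ok → permitted
/los/ — violates constraint 2: syllable 1 coda contains /s/ → not permitted
Permitted: /ni.te/, /ta.lo/ → 2.

2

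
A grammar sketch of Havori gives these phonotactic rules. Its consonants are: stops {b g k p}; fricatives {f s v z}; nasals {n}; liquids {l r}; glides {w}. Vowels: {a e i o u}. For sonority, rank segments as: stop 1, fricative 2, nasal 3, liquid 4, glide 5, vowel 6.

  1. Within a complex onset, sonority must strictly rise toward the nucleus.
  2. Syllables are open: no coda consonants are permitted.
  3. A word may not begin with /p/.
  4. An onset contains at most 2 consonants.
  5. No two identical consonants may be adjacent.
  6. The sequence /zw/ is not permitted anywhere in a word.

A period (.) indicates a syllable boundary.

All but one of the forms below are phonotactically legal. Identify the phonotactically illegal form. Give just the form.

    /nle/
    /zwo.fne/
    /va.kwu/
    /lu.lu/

/zwo.fne/

/nle/ — σ1 onset /nl/ (3→4 rises), coda /∅/ ok → phonotactically legal
/zwo.fne/ — violates constraint 6: contains banned sequence /zw/ → phonotactically illegal
/va.kwu/ — σ1 onset /v/, coda /∅/ ok; σ2 onset /kw/ (1→5 rises), coda /∅/ ok → phonotactically legal
/lu.lu/ — σ1 onset /l/, coda /∅/ ok; σ2 onset /l/, coda /∅/ ok → phonotactically legal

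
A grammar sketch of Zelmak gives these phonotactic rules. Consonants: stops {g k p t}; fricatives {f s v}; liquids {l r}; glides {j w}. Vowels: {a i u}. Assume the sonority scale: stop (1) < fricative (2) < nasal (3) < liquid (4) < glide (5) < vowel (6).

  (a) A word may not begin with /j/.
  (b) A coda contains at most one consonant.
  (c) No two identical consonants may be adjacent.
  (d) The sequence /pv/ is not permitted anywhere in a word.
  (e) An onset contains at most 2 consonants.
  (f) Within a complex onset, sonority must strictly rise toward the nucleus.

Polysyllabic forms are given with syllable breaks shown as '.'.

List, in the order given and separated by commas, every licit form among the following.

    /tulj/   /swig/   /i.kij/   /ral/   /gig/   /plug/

/tulj/ — violates constraint (b): syllable 1 coda /lj/ has 2 consonants (> 1) → illicit
/swig/ — σ1 onset /sw/ (2→5 rises), coda /g/ ok → licit
/i.kij/ — σ1 onset /∅/, coda /∅/ ok; σ2 onset /k/, coda /j/ ok → licit
/ral/ — σ1 onset /r/, coda /l/ ok → licit
/gig/ — σ1 onset /g/, coda /g/ ok → licit
/plug/ — σ1 onset /pl/ (1→4 rises), coda /g/ ok → licit

/swig/, /i.kij/, /ral/, /gig/, /plug/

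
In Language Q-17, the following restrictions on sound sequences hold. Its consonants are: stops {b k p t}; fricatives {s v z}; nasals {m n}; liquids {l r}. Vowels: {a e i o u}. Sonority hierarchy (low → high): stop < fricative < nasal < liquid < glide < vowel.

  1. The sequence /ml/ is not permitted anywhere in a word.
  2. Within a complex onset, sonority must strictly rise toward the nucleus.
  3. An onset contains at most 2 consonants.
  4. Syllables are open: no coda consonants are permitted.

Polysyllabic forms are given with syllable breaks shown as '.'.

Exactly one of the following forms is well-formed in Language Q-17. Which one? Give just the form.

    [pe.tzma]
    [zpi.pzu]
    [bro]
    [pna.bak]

[bro]

[pe.tzma] — violates constraint 3: syllable 2 onset /tzm/ has 3 consonants (> 2) → ill-formed
[zpi.pzu] — violates constraint 2: syllable 1 onset /zp/: /z/ (fricative, 2) → /p/ (stop, 1) does not rise → ill-formed
[bro] — σ1 onset /br/ (1→4 rises), coda /∅/ ok → well-formed
[pna.bak] — violates constraint 4: syllable 2 coda /k/ has 1 consonant (> 0) → ill-formed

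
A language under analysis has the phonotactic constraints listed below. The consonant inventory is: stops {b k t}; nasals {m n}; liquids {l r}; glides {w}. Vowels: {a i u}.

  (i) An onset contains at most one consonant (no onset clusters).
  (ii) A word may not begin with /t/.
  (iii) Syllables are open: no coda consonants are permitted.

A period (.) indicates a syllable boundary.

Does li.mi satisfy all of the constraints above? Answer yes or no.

li.mi — σ1 onset /l/, coda /∅/ ok; σ2 onset /m/, coda /∅/ ok → well-formed

yes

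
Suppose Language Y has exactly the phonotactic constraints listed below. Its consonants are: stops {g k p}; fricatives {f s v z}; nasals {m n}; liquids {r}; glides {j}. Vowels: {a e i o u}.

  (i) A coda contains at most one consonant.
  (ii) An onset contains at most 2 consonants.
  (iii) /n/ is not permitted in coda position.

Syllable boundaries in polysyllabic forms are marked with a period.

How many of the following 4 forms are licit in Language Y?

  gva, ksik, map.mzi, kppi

3

gva — σ1 onset /gv/ (2C), coda /∅/ ok → licit
ksik — σ1 onset /ks/ (2C), coda /k/ ok → licit
map.mzi — σ1 onset /m/, coda /p/ ok; σ2 onset /mz/ (2C), coda /∅/ ok → licit
kppi — violates constraint (ii): syllable 1 onset /kpp/ has 3 consonants (> 2) → illicit
Licit: gva, ksik, map.mzi → 3.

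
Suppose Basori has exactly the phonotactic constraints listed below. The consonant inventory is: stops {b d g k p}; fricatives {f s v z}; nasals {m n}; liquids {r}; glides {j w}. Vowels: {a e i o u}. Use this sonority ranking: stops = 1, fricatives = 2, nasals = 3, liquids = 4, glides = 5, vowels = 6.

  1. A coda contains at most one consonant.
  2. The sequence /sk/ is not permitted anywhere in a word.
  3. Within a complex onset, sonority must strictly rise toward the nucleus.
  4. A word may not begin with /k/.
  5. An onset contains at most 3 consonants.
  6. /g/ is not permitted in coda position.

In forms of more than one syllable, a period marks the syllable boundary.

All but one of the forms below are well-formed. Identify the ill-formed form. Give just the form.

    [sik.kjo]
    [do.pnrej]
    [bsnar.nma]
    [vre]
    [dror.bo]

[bsnar.nma]

[sik.kjo] — σ1 onset /s/, coda /k/ ok; σ2 onset /kj/ (1→5 rises), coda /∅/ ok → well-formed
[do.pnrej] — σ1 onset /d/, coda /∅/ ok; σ2 onset /pnr/ (1→3→4 rises), coda /j/ ok → well-formed
[bsnar.nma] — violates constraint 3: syllable 2 onset /nm/: /n/ (nasal, 3) → /m/ (nasal, 3) does not rise → ill-formed
[vre] — σ1 onset /vr/ (2→4 rises), coda /∅/ ok → well-formed
[dror.bo] — σ1 onset /dr/ (1→4 rises), coda /r/ ok; σ2 onset /b/, coda /∅/ ok → well-formed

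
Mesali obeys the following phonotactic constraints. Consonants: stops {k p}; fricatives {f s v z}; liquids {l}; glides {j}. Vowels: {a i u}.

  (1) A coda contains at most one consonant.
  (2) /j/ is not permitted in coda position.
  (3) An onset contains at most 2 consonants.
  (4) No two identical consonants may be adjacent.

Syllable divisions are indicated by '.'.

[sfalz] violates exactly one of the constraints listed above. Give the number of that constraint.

1

[sfalz]: syllable 1 coda /lz/ has 2 consonants (> 1).
This is a violation of constraint 1: "A coda contains at most one consonant."
The remaining constraints (2, 3, 4) are satisfied.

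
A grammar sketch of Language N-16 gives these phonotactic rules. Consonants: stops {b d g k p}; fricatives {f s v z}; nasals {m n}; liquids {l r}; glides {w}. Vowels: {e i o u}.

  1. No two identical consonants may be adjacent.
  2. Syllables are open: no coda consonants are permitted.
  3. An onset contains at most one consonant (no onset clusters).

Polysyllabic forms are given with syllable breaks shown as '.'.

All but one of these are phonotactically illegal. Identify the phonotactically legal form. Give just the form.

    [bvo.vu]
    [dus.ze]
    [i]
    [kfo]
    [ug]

[bvo.vu] — violates constraint 3: syllable 1 onset /bv/ has 2 consonants (> 1) → phonotactically illegal
[dus.ze] — violates constraint 2: syllable 1 coda /s/ has 1 consonant (> 0) → phonotactically illegal
[i] — σ1 onset /∅/, coda /∅/ ok → phonotactically legal
[kfo] — violates constraint 3: syllable 1 onset /kf/ has 2 consonants (> 1) → phonotactically illegal
[ug] — violates constraint 2: syllable 1 coda /g/ has 1 consonant (> 0) → phonotactically illegal

[i]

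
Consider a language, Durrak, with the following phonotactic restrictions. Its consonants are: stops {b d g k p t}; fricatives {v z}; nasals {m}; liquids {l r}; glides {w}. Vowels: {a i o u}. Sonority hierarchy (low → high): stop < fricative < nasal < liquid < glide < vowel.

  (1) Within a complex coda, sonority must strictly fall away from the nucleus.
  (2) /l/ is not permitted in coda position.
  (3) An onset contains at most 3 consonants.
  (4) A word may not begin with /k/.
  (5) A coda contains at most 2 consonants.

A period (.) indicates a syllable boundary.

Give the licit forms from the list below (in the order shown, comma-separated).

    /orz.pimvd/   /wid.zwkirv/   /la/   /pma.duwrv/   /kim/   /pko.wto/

/wid.zwkirv/, /la/, /pko.wto/

/orz.pimvd/ — violates constraint 5: syllable 2 coda /mvd/ has 3 consonants (> 2) → illicit
/wid.zwkirv/ — σ1 onset /w/, coda /d/ ok; σ2 onset /zwk/ (3C), coda /rv/ (4→2 falls) ok → licit
/la/ — σ1 onset /l/, coda /∅/ ok → licit
/pma.duwrv/ — violates constraint 5: syllable 2 coda /wrv/ has 3 consonants (> 2) → illicit
/kim/ — violates constraint 4: word begins with /k/ → illicit
/pko.wto/ — σ1 onset /pk/ (2C), coda /∅/ ok; σ2 onset /wt/ (2C), coda /∅/ ok → licit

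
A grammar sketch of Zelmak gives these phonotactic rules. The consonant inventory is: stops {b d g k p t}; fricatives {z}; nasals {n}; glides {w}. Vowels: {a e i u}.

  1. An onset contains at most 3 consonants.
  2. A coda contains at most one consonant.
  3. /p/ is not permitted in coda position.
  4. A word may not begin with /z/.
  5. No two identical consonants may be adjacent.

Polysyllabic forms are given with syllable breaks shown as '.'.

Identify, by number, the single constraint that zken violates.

zken: word begins with /z/.
This is a violation of constraint 4: "A word may not begin with /z/."
The remaining constraints (1, 2, 3, 5) are satisfied.

4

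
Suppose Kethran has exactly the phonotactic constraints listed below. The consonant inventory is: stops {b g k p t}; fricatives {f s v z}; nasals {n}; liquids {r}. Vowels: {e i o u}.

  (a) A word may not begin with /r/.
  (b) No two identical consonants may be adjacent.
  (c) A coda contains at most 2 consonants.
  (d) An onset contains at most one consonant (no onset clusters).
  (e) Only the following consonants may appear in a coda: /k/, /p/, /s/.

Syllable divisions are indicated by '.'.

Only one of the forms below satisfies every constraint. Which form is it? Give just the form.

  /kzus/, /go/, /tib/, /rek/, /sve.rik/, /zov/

/go/

/kzus/ — violates constraint (d): syllable 1 onset /kz/ has 2 consonants (> 1) → not permitted
/go/ — σ1 onset /g/, coda /∅/ ok → permitted
/tib/ — violates constraint (e): syllable 1 coda contains /b/, which is not a licensed coda consonant → not permitted
/rek/ — violates constraint (a): word begins with /r/ → not permitted
/sve.rik/ — violates constraint (d): syllable 1 onset /sv/ has 2 consonants (> 1) → not permitted
/zov/ — violates constraint (e): syllable 1 coda contains /v/, which is not a licensed coda consonant → not permitted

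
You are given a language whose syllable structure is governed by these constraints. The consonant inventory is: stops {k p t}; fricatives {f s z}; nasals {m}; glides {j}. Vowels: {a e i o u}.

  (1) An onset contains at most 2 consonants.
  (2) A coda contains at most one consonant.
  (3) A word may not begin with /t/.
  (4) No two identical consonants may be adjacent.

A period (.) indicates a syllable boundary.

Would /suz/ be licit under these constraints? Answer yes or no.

/suz/ — σ1 onset /s/, coda /z/ ok → licit

yes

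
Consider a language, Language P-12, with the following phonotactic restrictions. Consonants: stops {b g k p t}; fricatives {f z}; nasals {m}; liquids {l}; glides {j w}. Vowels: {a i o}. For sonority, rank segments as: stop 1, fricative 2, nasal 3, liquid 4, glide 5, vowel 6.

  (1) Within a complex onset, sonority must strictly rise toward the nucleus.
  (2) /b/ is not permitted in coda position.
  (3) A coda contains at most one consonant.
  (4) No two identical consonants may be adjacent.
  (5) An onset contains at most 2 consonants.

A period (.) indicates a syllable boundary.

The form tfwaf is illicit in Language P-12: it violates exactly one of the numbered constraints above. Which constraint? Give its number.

5

tfwaf: syllable 1 onset /tfw/ has 3 consonants (> 2).
This is a violation of constraint 5: "An onset contains at most 2 consonants."
The remaining constraints (1, 2, 3, 4) are satisfied.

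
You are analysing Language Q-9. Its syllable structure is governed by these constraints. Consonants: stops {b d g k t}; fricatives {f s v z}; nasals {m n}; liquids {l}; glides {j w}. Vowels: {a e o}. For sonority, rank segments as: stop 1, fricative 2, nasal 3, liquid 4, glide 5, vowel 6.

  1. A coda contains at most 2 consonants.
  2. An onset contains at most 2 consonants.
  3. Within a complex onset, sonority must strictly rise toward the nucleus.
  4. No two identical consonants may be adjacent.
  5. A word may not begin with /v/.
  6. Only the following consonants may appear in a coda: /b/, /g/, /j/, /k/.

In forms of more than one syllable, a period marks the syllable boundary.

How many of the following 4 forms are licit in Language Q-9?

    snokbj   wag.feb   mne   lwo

snokbj — violates constraint 1: syllable 1 coda /kbj/ has 3 consonants (> 2) → illicit
wag.feb — σ1 onset /w/, coda /g/ ok; σ2 onset /f/, coda /b/ ok → licit
mne — violates constraint 3: syllable 1 onset /mn/: /m/ (nasal, 3) → /n/ (nasal, 3) does not rise → illicit
lwo — σ1 onset /lw/ (4→5 rises), coda /∅/ ok → licit
Licit: wag.feb, lwo → 2.

2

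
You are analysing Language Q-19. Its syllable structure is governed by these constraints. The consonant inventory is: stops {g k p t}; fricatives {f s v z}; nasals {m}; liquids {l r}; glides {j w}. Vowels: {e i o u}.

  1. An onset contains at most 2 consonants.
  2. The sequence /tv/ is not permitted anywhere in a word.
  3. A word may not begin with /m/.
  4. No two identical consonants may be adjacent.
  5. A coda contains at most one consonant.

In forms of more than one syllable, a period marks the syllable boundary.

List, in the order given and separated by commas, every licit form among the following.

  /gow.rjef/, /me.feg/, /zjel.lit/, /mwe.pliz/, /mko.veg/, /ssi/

/gow.rjef/

/gow.rjef/ — σ1 onset /g/, coda /w/ ok; σ2 onset /rj/ (2C), coda /f/ ok → licit
/me.feg/ — violates constraint 3: word begins with /m/ → illicit
/zjel.lit/ — violates constraint 4: adjacent identical consonants /ll/ → illicit
/mwe.pliz/ — violates constraint 3: word begins with /m/ → illicit
/mko.veg/ — violates constraint 3: word begins with /m/ → illicit
/ssi/ — violates constraint 4: adjacent identical consonants /ss/ → illicit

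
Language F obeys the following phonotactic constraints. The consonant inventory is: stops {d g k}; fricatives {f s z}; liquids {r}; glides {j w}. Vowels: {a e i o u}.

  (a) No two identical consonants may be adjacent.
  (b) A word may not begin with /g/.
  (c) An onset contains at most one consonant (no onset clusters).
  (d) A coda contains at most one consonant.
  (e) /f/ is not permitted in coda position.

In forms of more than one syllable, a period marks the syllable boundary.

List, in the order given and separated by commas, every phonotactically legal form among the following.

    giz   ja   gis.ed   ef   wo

ja, wo

giz — violates constraint (b): word begins with /g/ → phonotactically illegal
ja — σ1 onset /j/, coda /∅/ ok → phonotactically legal
gis.ed — violates constraint (b): word begins with /g/ → phonotactically illegal
ef — violates constraint (e): syllable 1 coda contains /f/ → phonotactically illegal
wo — σ1 onset /w/, coda /∅/ ok → phonotactically legal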